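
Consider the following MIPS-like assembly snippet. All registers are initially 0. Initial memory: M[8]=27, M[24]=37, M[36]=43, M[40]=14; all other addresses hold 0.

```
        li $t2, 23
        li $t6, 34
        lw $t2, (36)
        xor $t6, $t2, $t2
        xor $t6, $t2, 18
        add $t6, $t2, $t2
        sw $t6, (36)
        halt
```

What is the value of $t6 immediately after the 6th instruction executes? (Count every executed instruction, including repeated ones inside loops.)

86

after li $t2, 23: $t2=23
after li $t6, 34: $t6=34
after lw $t2, (36): $t2=M[36]=43
after xor $t6, $t2, $t2: $t6=43^43=0
after xor $t6, $t2, 18: $t6=43^18=57
after add $t6, $t2, $t2: $t6=43+43=86
After step 6: $t6 = 86.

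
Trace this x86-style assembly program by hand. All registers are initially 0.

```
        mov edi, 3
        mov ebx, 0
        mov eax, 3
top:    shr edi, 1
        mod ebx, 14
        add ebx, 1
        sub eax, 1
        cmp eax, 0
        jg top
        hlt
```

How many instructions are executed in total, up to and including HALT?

22

mov edi, 3 → edi=3
mov ebx, 0 → ebx=0
mov eax, 3 → eax=3
shr edi, 1 → edi=3>>1=1
mod ebx, 14 → ebx=0%14=0
add ebx, 1 → ebx=0+1=1
sub eax, 1 → eax=3-1=2
cmp eax, 0  (cmp 2,0)
jg top: taken
shr edi, 1 → edi=1>>1=0
mod ebx, 14 → ebx=1%14=1
add ebx, 1 → ebx=1+1=2
sub eax, 1 → eax=2-1=1
cmp eax, 0  (cmp 1,0)
jg top: taken
shr edi, 1 → edi=0>>1=0
mod ebx, 14 → ebx=2%14=2
add ebx, 1 → ebx=2+1=3
sub eax, 1 → eax=1-1=0
cmp eax, 0  (cmp 0,0)
jg top: not taken
halt.
Total executed instructions: 22.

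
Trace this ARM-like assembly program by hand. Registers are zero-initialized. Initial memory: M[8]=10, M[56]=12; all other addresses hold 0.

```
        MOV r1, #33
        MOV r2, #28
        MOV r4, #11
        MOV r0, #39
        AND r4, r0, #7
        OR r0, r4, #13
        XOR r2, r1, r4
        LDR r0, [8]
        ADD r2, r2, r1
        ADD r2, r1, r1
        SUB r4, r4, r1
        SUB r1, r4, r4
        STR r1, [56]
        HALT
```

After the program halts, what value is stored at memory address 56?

0

after MOV r1, #33: r1=33
after MOV r2, #28: r2=28
after MOV r4, #11: r4=11
after MOV r0, #39: r0=39
after AND r4, r0, #7: r4=39&7=7
after OR r0, r4, #13: r0=7|13=15
after XOR r2, r1, r4: r2=33^7=38
after LDR r0, [8]: r0=M[8]=10
after ADD r2, r2, r1: r2=38+33=71
after ADD r2, r1, r1: r2=33+33=66
after SUB r4, r4, r1: r4=7-33=-26
after SUB r1, r4, r4: r1=(-26)-(-26)=0
STR r1, [56] → M[56]=0
halt.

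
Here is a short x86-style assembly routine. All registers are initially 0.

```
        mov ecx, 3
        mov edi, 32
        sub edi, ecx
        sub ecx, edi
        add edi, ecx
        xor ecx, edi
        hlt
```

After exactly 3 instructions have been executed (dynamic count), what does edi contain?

after mov ecx, 3: ecx=3
after mov edi, 32: edi=32
after sub edi, ecx: edi=32-3=29
After step 3: edi = 29.

29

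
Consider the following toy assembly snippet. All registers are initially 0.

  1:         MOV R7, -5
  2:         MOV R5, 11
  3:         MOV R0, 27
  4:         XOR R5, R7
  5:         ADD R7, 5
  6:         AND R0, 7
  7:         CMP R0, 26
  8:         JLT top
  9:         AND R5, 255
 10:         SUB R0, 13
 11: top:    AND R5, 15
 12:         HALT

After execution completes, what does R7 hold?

after MOV R7, -5: R7=-5
after MOV R5, 11: R5=11
after MOV R0, 27: R0=27
after XOR R5, R7: R5=11^(-5)=-16
after ADD R7, 5: R7=(-5)+5=0
after AND R0, 7: R0=27&7=3
CMP R0, 26  (cmp 3,26)
JLT top: taken
after AND R5, 15: R5=(-16)&15=0
halt.

0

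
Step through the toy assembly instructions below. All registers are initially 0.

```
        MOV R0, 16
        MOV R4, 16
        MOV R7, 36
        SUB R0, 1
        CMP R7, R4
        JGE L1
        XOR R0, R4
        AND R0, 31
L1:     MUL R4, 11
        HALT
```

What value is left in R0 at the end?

MOV R0, 16 → R0=16
MOV R4, 16 → R4=16
MOV R7, 36 → R7=36
SUB R0, 1 → R0=16-1=15
CMP R7, R4  (cmp 36,16)
JGE L1: taken
MUL R4, 11 → R4=16*11=176
halt.

15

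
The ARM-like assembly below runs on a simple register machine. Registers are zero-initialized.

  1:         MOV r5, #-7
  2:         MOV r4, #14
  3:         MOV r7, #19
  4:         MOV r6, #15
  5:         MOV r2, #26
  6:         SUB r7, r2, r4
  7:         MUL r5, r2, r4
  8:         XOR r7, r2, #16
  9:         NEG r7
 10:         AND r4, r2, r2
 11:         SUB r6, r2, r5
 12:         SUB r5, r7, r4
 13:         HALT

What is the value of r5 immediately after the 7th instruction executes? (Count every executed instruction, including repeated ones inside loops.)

364

r5=-7
r4=14
r7=19
r6=15
r2=26
r7=26-14=12
r5=26*14=364
After step 7: r5 = 364.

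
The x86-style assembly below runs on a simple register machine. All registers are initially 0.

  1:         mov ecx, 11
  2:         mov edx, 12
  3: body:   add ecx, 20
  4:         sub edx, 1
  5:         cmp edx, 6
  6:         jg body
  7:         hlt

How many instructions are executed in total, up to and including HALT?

after mov ecx, 11: ecx=11
after mov edx, 12: edx=12
after add ecx, 20: ecx=11+20=31
after sub edx, 1: edx=12-1=11
cmp edx, 6  (cmp 11,6)
jg body: taken
after add ecx, 20: ecx=31+20=51
after sub edx, 1: edx=11-1=10
cmp edx, 6  (cmp 10,6)
jg body: taken
after add ecx, 20: ecx=51+20=71
after sub edx, 1: edx=10-1=9
cmp edx, 6  (cmp 9,6)
jg body: taken
after add ecx, 20: ecx=71+20=91
after sub edx, 1: edx=9-1=8
cmp edx, 6  (cmp 8,6)
jg body: taken
after add ecx, 20: ecx=91+20=111
after sub edx, 1: edx=8-1=7
cmp edx, 6  (cmp 7,6)
jg body: taken
after add ecx, 20: ecx=111+20=131
after sub edx, 1: edx=7-1=6
cmp edx, 6  (cmp 6,6)
jg body: not taken
halt.
Total executed instructions: 27.

27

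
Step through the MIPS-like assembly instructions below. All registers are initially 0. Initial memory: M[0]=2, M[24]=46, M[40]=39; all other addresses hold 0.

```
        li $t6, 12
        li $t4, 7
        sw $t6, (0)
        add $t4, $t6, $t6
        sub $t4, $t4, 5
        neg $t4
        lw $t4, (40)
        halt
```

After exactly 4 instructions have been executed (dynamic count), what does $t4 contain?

li $t6, 12 → $t6=12
li $t4, 7 → $t4=7
sw $t6, (0) → M[0]=12
add $t4, $t6, $t6 → $t4=12+12=24
After step 4: $t4 = 24.

24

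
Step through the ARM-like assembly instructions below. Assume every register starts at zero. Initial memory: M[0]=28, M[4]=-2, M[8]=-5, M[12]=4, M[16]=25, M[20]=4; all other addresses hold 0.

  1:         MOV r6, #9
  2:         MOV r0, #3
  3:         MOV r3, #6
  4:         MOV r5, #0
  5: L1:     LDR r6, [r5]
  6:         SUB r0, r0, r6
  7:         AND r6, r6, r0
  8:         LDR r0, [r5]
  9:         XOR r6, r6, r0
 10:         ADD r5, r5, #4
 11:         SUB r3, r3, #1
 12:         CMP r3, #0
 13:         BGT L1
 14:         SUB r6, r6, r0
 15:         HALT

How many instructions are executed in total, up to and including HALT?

60

r6=9
r0=3
r3=6
r5=0
r6=M[0]=28
r0=3-28=-25
r6=28&(-25)=4
r0=M[0]=28
r6=4^28=24
r5=0+4=4
r3=6-1=5
CMP r3, #0  (cmp 5,0)
BGT L1: taken
r6=M[4]=-2
r0=28-(-2)=30
r6=(-2)&30=30
r0=M[4]=-2
r6=30^(-2)=-32
r5=4+4=8
r3=5-1=4
CMP r3, #0  (cmp 4,0)
BGT L1: taken
r6=M[8]=-5
r0=(-2)-(-5)=3
r6=(-5)&3=3
r0=M[8]=-5
r6=3^(-5)=-8
r5=8+4=12
r3=4-1=3
CMP r3, #0  (cmp 3,0)
BGT L1: taken
r6=M[12]=4
r0=(-5)-4=-9
r6=4&(-9)=4
r0=M[12]=4
r6=4^4=0
r5=12+4=16
r3=3-1=2
CMP r3, #0  (cmp 2,0)
BGT L1: taken
r6=M[16]=25
r0=4-25=-21
r6=25&(-21)=9
r0=M[16]=25
r6=9^25=16
r5=16+4=20
r3=2-1=1
CMP r3, #0  (cmp 1,0)
BGT L1: taken
r6=M[20]=4
r0=25-4=21
r6=4&21=4
r0=M[20]=4
r6=4^4=0
r5=20+4=24
r3=1-1=0
CMP r3, #0  (cmp 0,0)
BGT L1: not taken
r6=0-4=-4
halt.
Total executed instructions: 60.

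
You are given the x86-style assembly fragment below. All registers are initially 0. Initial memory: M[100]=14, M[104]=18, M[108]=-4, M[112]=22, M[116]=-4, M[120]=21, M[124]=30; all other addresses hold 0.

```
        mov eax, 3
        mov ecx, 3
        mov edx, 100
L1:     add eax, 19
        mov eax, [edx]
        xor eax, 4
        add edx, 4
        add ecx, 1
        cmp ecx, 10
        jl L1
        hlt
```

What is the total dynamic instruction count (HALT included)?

eax=3
ecx=3
edx=100
eax=3+19=22
eax=M[100]=14
eax=14^4=10
edx=100+4=104
ecx=3+1=4
cmp ecx, 10  (cmp 4,10)
jl L1: taken
eax=10+19=29
eax=M[104]=18
eax=18^4=22
edx=104+4=108
ecx=4+1=5
cmp ecx, 10  (cmp 5,10)
jl L1: taken
eax=22+19=41
eax=M[108]=-4
eax=(-4)^4=-8
edx=108+4=112
ecx=5+1=6
cmp ecx, 10  (cmp 6,10)
jl L1: taken
eax=(-8)+19=11
eax=M[112]=22
eax=22^4=18
edx=112+4=116
ecx=6+1=7
cmp ecx, 10  (cmp 7,10)
jl L1: taken
eax=18+19=37
eax=M[116]=-4
eax=(-4)^4=-8
edx=116+4=120
ecx=7+1=8
cmp ecx, 10  (cmp 8,10)
jl L1: taken
eax=(-8)+19=11
eax=M[120]=21
eax=21^4=17
edx=120+4=124
ecx=8+1=9
cmp ecx, 10  (cmp 9,10)
jl L1: taken
eax=17+19=36
eax=M[124]=30
eax=30^4=26
edx=124+4=128
ecx=9+1=10
cmp ecx, 10  (cmp 10,10)
jl L1: not taken
halt.
Total executed instructions: 53.

53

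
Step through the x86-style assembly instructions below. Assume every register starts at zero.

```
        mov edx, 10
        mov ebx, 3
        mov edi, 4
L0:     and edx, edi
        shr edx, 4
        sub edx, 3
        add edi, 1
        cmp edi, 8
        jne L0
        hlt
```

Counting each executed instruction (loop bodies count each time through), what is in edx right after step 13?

-3

edx=10
ebx=3
edi=4
edx=10&4=0
edx=0>>4=0
edx=0-3=-3
edi=4+1=5
cmp edi, 8  (cmp 5,8)
jne L0: taken
edx=(-3)&5=5
edx=5>>4=0
edx=0-3=-3
edi=5+1=6
After step 13: edx = -3.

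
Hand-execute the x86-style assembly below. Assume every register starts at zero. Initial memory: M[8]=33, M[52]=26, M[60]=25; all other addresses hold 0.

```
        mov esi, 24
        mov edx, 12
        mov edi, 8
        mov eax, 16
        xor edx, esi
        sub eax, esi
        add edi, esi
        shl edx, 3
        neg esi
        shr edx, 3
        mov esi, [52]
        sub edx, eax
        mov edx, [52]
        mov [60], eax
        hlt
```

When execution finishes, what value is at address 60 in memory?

-8

mov esi, 24 → esi=24
mov edx, 12 → edx=12
mov edi, 8 → edi=8
mov eax, 16 → eax=16
xor edx, esi → edx=12^24=20
sub eax, esi → eax=16-24=-8
add edi, esi → edi=8+24=32
shl edx, 3 → edx=20<<3=160
neg esi → esi=-(24)=-24
shr edx, 3 → edx=160>>3=20
mov esi, [52] → esi=M[52]=26
sub edx, eax → edx=20-(-8)=28
mov edx, [52] → edx=M[52]=26
mov [60], eax → M[60]=-8
halt.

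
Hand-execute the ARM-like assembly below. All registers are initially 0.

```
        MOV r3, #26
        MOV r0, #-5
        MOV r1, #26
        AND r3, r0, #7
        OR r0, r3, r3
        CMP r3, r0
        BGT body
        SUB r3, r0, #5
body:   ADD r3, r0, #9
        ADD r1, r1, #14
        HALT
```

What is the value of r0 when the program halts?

3

MOV r3, #26 → r3=26
MOV r0, #-5 → r0=-5
MOV r1, #26 → r1=26
AND r3, r0, #7 → r3=(-5)&7=3
OR r0, r3, r3 → r0=3|3=3
CMP r3, r0  (cmp 3,3)
BGT body: not taken
SUB r3, r0, #5 → r3=3-5=-2
ADD r3, r0, #9 → r3=3+9=12
ADD r1, r1, #14 → r1=26+14=40
halt.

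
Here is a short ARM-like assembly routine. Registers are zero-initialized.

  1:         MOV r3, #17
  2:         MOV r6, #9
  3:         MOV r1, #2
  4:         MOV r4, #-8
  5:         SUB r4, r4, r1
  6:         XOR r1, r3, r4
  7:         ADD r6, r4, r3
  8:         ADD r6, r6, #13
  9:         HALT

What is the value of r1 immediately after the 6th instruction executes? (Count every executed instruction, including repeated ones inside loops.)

-25

r3=17
r6=9
r1=2
r4=-8
r4=(-8)-2=-10
r1=17^(-10)=-25
After step 6: r1 = -25.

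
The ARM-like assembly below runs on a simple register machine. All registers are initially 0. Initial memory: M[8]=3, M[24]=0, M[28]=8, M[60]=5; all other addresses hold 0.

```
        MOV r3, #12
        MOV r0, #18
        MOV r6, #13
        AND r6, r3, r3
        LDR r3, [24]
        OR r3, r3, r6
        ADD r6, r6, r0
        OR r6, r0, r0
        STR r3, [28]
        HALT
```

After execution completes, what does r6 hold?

MOV r3, #12 → r3=12
MOV r0, #18 → r0=18
MOV r6, #13 → r6=13
AND r6, r3, r3 → r6=12&12=12
LDR r3, [24] → r3=M[24]=0
OR r3, r3, r6 → r3=0|12=12
ADD r6, r6, r0 → r6=12+18=30
OR r6, r0, r0 → r6=18|18=18
STR r3, [28] → M[28]=12
halt.

18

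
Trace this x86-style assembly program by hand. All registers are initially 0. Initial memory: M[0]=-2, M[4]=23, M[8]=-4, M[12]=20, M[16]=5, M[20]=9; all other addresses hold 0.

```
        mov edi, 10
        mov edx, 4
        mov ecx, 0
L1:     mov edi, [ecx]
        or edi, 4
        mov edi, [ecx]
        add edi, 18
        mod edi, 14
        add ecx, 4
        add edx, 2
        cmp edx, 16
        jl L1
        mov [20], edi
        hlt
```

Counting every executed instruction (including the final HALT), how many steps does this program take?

59

after mov edi, 10: edi=10
after mov edx, 4: edx=4
after mov ecx, 0: ecx=0
after mov edi, [ecx]: edi=M[0]=-2
after or edi, 4: edi=(-2)|4=-2
after mov edi, [ecx]: edi=M[0]=-2
after add edi, 18: edi=(-2)+18=16
after mod edi, 14: edi=16%14=2
after add ecx, 4: ecx=0+4=4
after add edx, 2: edx=4+2=6
cmp edx, 16  (cmp 6,16)
jl L1: taken
after mov edi, [ecx]: edi=M[4]=23
after or edi, 4: edi=23|4=23
after mov edi, [ecx]: edi=M[4]=23
after add edi, 18: edi=23+18=41
after mod edi, 14: edi=41%14=13
after add ecx, 4: ecx=4+4=8
after add edx, 2: edx=6+2=8
cmp edx, 16  (cmp 8,16)
jl L1: taken
after mov edi, [ecx]: edi=M[8]=-4
after or edi, 4: edi=(-4)|4=-4
after mov edi, [ecx]: edi=M[8]=-4
after add edi, 18: edi=(-4)+18=14
after mod edi, 14: edi=14%14=0
after add ecx, 4: ecx=8+4=12
after add edx, 2: edx=8+2=10
cmp edx, 16  (cmp 10,16)
jl L1: taken
after mov edi, [ecx]: edi=M[12]=20
after or edi, 4: edi=20|4=20
after mov edi, [ecx]: edi=M[12]=20
after add edi, 18: edi=20+18=38
after mod edi, 14: edi=38%14=10
after add ecx, 4: ecx=12+4=16
after add edx, 2: edx=10+2=12
cmp edx, 16  (cmp 12,16)
jl L1: taken
after mov edi, [ecx]: edi=M[16]=5
after or edi, 4: edi=5|4=5
after mov edi, [ecx]: edi=M[16]=5
after add edi, 18: edi=5+18=23
after mod edi, 14: edi=23%14=9
after add ecx, 4: ecx=16+4=20
after add edx, 2: edx=12+2=14
cmp edx, 16  (cmp 14,16)
jl L1: taken
after mov edi, [ecx]: edi=M[20]=9
after or edi, 4: edi=9|4=13
after mov edi, [ecx]: edi=M[20]=9
after add edi, 18: edi=9+18=27
after mod edi, 14: edi=27%14=13
after add ecx, 4: ecx=20+4=24
after add edx, 2: edx=14+2=16
cmp edx, 16  (cmp 16,16)
jl L1: not taken
mov [20], edi → M[20]=13
halt.
Total executed instructions: 59.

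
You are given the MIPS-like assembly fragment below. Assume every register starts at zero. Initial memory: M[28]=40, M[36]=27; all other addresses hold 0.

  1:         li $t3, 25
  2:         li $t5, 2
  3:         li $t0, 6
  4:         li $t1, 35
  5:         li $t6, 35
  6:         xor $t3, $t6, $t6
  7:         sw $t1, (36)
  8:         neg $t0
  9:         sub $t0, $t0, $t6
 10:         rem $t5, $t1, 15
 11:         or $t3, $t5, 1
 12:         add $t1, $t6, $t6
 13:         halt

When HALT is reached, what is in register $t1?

$t3=25
$t5=2
$t0=6
$t1=35
$t6=35
$t3=35^35=0
sw $t1, (36) → M[36]=35
$t0=-(6)=-6
$t0=(-6)-35=-41
$t5=35%15=5
$t3=5|1=5
$t1=35+35=70
halt.

70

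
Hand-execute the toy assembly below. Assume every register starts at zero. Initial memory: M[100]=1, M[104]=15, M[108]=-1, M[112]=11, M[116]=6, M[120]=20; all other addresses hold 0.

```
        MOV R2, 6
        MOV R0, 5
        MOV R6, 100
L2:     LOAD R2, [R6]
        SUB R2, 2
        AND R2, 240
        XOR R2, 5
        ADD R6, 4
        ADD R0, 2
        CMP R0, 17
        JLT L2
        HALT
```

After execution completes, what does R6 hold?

after MOV R2, 6: R2=6
after MOV R0, 5: R0=5
after MOV R6, 100: R6=100
after LOAD R2, [R6]: R2=M[100]=1
after SUB R2, 2: R2=1-2=-1
after AND R2, 240: R2=(-1)&240=240
after XOR R2, 5: R2=240^5=245
after ADD R6, 4: R6=100+4=104
after ADD R0, 2: R0=5+2=7
CMP R0, 17  (cmp 7,17)
JLT L2: taken
after LOAD R2, [R6]: R2=M[104]=15
after SUB R2, 2: R2=15-2=13
after AND R2, 240: R2=13&240=0
after XOR R2, 5: R2=0^5=5
after ADD R6, 4: R6=104+4=108
after ADD R0, 2: R0=7+2=9
CMP R0, 17  (cmp 9,17)
JLT L2: taken
after LOAD R2, [R6]: R2=M[108]=-1
after SUB R2, 2: R2=(-1)-2=-3
after AND R2, 240: R2=(-3)&240=240
after XOR R2, 5: R2=240^5=245
after ADD R6, 4: R6=108+4=112
after ADD R0, 2: R0=9+2=11
CMP R0, 17  (cmp 11,17)
JLT L2: taken
after LOAD R2, [R6]: R2=M[112]=11
after SUB R2, 2: R2=11-2=9
after AND R2, 240: R2=9&240=0
after XOR R2, 5: R2=0^5=5
after ADD R6, 4: R6=112+4=116
after ADD R0, 2: R0=11+2=13
CMP R0, 17  (cmp 13,17)
JLT L2: taken
after LOAD R2, [R6]: R2=M[116]=6
after SUB R2, 2: R2=6-2=4
after AND R2, 240: R2=4&240=0
after XOR R2, 5: R2=0^5=5
after ADD R6, 4: R6=116+4=120
after ADD R0, 2: R0=13+2=15
CMP R0, 17  (cmp 15,17)
JLT L2: taken
after LOAD R2, [R6]: R2=M[120]=20
after SUB R2, 2: R2=20-2=18
after AND R2, 240: R2=18&240=16
after XOR R2, 5: R2=16^5=21
after ADD R6, 4: R6=120+4=124
after ADD R0, 2: R0=15+2=17
CMP R0, 17  (cmp 17,17)
JLT L2: not taken
halt.

124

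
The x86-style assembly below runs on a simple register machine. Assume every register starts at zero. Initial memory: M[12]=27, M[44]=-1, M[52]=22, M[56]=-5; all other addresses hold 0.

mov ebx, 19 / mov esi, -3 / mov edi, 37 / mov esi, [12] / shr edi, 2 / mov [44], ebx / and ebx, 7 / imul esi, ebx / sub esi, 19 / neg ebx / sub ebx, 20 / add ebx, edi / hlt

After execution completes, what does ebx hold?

-14

after mov ebx, 19: ebx=19
after mov esi, -3: esi=-3
after mov edi, 37: edi=37
after mov esi, [12]: esi=M[12]=27
after shr edi, 2: edi=37>>2=9
mov [44], ebx → M[44]=19
after and ebx, 7: ebx=19&7=3
after imul esi, ebx: esi=27*3=81
after sub esi, 19: esi=81-19=62
after neg ebx: ebx=-(3)=-3
after sub ebx, 20: ebx=(-3)-20=-23
after add ebx, edi: ebx=(-23)+9=-14
halt.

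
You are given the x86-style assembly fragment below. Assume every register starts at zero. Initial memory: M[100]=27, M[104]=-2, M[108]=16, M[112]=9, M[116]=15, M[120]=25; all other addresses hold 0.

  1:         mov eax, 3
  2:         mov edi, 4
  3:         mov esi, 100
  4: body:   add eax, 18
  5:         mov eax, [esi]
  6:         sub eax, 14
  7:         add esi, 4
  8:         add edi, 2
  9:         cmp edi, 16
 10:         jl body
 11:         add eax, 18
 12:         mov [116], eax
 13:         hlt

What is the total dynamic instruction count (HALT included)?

48

after mov eax, 3: eax=3
after mov edi, 4: edi=4
after mov esi, 100: esi=100
after add eax, 18: eax=3+18=21
after mov eax, [esi]: eax=M[100]=27
after sub eax, 14: eax=27-14=13
after add esi, 4: esi=100+4=104
after add edi, 2: edi=4+2=6
cmp edi, 16  (cmp 6,16)
jl body: taken
after add eax, 18: eax=13+18=31
after mov eax, [esi]: eax=M[104]=-2
after sub eax, 14: eax=(-2)-14=-16
after add esi, 4: esi=104+4=108
after add edi, 2: edi=6+2=8
cmp edi, 16  (cmp 8,16)
jl body: taken
after add eax, 18: eax=(-16)+18=2
after mov eax, [esi]: eax=M[108]=16
after sub eax, 14: eax=16-14=2
after add esi, 4: esi=108+4=112
after add edi, 2: edi=8+2=10
cmp edi, 16  (cmp 10,16)
jl body: taken
after add eax, 18: eax=2+18=20
after mov eax, [esi]: eax=M[112]=9
after sub eax, 14: eax=9-14=-5
after add esi, 4: esi=112+4=116
after add edi, 2: edi=10+2=12
cmp edi, 16  (cmp 12,16)
jl body: taken
after add eax, 18: eax=(-5)+18=13
after mov eax, [esi]: eax=M[116]=15
after sub eax, 14: eax=15-14=1
after add esi, 4: esi=116+4=120
after add edi, 2: edi=12+2=14
cmp edi, 16  (cmp 14,16)
jl body: taken
after add eax, 18: eax=1+18=19
after mov eax, [esi]: eax=M[120]=25
after sub eax, 14: eax=25-14=11
after add esi, 4: esi=120+4=124
after add edi, 2: edi=14+2=16
cmp edi, 16  (cmp 16,16)
jl body: not taken
after add eax, 18: eax=11+18=29
mov [116], eax → M[116]=29
halt.
Total executed instructions: 48.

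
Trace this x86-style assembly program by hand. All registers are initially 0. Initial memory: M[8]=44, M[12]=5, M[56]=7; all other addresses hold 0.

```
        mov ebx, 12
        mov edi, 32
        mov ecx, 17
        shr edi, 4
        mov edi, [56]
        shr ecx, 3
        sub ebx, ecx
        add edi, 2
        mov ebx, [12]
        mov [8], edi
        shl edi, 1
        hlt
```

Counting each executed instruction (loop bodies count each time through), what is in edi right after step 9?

9

mov ebx, 12 → ebx=12
mov edi, 32 → edi=32
mov ecx, 17 → ecx=17
shr edi, 4 → edi=32>>4=2
mov edi, [56] → edi=M[56]=7
shr ecx, 3 → ecx=17>>3=2
sub ebx, ecx → ebx=12-2=10
add edi, 2 → edi=7+2=9
mov ebx, [12] → ebx=M[12]=5
After step 9: edi = 9.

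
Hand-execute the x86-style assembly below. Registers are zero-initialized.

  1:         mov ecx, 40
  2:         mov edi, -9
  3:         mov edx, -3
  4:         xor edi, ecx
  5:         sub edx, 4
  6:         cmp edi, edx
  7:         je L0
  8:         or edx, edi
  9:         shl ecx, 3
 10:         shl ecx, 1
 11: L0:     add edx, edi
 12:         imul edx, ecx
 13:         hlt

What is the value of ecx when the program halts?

640

after mov ecx, 40: ecx=40
after mov edi, -9: edi=-9
after mov edx, -3: edx=-3
after xor edi, ecx: edi=(-9)^40=-33
after sub edx, 4: edx=(-3)-4=-7
cmp edi, edx  (cmp -33,-7)
je L0: not taken
after or edx, edi: edx=(-7)|(-33)=-1
after shl ecx, 3: ecx=40<<3=320
after shl ecx, 1: ecx=320<<1=640
after add edx, edi: edx=(-1)+(-33)=-34
after imul edx, ecx: edx=(-34)*640=-21760
halt.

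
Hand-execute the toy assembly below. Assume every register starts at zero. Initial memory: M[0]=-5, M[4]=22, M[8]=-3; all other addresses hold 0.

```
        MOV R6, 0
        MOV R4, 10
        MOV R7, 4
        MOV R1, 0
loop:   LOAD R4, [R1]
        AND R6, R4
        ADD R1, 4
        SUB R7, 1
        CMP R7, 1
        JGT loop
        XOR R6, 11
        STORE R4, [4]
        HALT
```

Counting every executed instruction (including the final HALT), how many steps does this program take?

after MOV R6, 0: R6=0
after MOV R4, 10: R4=10
after MOV R7, 4: R7=4
after MOV R1, 0: R1=0
after LOAD R4, [R1]: R4=M[0]=-5
after AND R6, R4: R6=0&(-5)=0
after ADD R1, 4: R1=0+4=4
after SUB R7, 1: R7=4-1=3
CMP R7, 1  (cmp 3,1)
JGT loop: taken
after LOAD R4, [R1]: R4=M[4]=22
after AND R6, R4: R6=0&22=0
after ADD R1, 4: R1=4+4=8
after SUB R7, 1: R7=3-1=2
CMP R7, 1  (cmp 2,1)
JGT loop: taken
after LOAD R4, [R1]: R4=M[8]=-3
after AND R6, R4: R6=0&(-3)=0
after ADD R1, 4: R1=8+4=12
after SUB R7, 1: R7=2-1=1
CMP R7, 1  (cmp 1,1)
JGT loop: not taken
after XOR R6, 11: R6=0^11=11
STORE R4, [4] → M[4]=-3
halt.
Total executed instructions: 25.

25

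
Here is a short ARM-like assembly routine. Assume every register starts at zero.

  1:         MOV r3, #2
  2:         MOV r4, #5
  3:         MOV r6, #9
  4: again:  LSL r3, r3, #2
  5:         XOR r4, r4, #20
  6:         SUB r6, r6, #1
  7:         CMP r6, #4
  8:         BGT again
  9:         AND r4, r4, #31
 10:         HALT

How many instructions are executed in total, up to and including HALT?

30

MOV r3, #2 → r3=2
MOV r4, #5 → r4=5
MOV r6, #9 → r6=9
LSL r3, r3, #2 → r3=2<<2=8
XOR r4, r4, #20 → r4=5^20=17
SUB r6, r6, #1 → r6=9-1=8
CMP r6, #4  (cmp 8,4)
BGT again: taken
LSL r3, r3, #2 → r3=8<<2=32
XOR r4, r4, #20 → r4=17^20=5
SUB r6, r6, #1 → r6=8-1=7
CMP r6, #4  (cmp 7,4)
BGT again: taken
LSL r3, r3, #2 → r3=32<<2=128
XOR r4, r4, #20 → r4=5^20=17
SUB r6, r6, #1 → r6=7-1=6
CMP r6, #4  (cmp 6,4)
BGT again: taken
LSL r3, r3, #2 → r3=128<<2=512
XOR r4, r4, #20 → r4=17^20=5
SUB r6, r6, #1 → r6=6-1=5
CMP r6, #4  (cmp 5,4)
BGT again: taken
LSL r3, r3, #2 → r3=512<<2=2048
XOR r4, r4, #20 → r4=5^20=17
SUB r6, r6, #1 → r6=5-1=4
CMP r6, #4  (cmp 4,4)
BGT again: not taken
AND r4, r4, #31 → r4=17&31=17
halt.
Total executed instructions: 30.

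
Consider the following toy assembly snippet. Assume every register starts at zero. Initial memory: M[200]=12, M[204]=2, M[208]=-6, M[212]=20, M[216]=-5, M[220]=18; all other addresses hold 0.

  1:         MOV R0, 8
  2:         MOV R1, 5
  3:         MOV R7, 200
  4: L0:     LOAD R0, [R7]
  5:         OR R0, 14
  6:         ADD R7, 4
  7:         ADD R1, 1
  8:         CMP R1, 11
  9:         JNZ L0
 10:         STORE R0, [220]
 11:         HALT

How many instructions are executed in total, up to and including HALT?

41

R0=8
R1=5
R7=200
R0=M[200]=12
R0=12|14=14
R7=200+4=204
R1=5+1=6
CMP R1, 11  (cmp 6,11)
JNZ L0: taken
R0=M[204]=2
R0=2|14=14
R7=204+4=208
R1=6+1=7
CMP R1, 11  (cmp 7,11)
JNZ L0: taken
R0=M[208]=-6
R0=(-6)|14=-2
R7=208+4=212
R1=7+1=8
CMP R1, 11  (cmp 8,11)
JNZ L0: taken
R0=M[212]=20
R0=20|14=30
R7=212+4=216
R1=8+1=9
CMP R1, 11  (cmp 9,11)
JNZ L0: taken
R0=M[216]=-5
R0=(-5)|14=-1
R7=216+4=220
R1=9+1=10
CMP R1, 11  (cmp 10,11)
JNZ L0: taken
R0=M[220]=18
R0=18|14=30
R7=220+4=224
R1=10+1=11
CMP R1, 11  (cmp 11,11)
JNZ L0: not taken
STORE R0, [220] → M[220]=30
halt.
Total executed instructions: 41.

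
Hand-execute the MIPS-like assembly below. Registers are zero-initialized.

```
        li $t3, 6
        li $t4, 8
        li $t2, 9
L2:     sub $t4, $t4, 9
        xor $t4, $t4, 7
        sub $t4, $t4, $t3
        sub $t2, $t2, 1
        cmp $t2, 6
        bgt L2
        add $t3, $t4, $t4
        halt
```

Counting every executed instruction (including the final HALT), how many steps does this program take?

23

li $t3, 6 → $t3=6
li $t4, 8 → $t4=8
li $t2, 9 → $t2=9
sub $t4, $t4, 9 → $t4=8-9=-1
xor $t4, $t4, 7 → $t4=(-1)^7=-8
sub $t4, $t4, $t3 → $t4=(-8)-6=-14
sub $t2, $t2, 1 → $t2=9-1=8
cmp $t2, 6  (cmp 8,6)
bgt L2: taken
sub $t4, $t4, 9 → $t4=(-14)-9=-23
xor $t4, $t4, 7 → $t4=(-23)^7=-18
sub $t4, $t4, $t3 → $t4=(-18)-6=-24
sub $t2, $t2, 1 → $t2=8-1=7
cmp $t2, 6  (cmp 7,6)
bgt L2: taken
sub $t4, $t4, 9 → $t4=(-24)-9=-33
xor $t4, $t4, 7 → $t4=(-33)^7=-40
sub $t4, $t4, $t3 → $t4=(-40)-6=-46
sub $t2, $t2, 1 → $t2=7-1=6
cmp $t2, 6  (cmp 6,6)
bgt L2: not taken
add $t3, $t4, $t4 → $t3=(-46)+(-46)=-92
halt.
Total executed instructions: 23.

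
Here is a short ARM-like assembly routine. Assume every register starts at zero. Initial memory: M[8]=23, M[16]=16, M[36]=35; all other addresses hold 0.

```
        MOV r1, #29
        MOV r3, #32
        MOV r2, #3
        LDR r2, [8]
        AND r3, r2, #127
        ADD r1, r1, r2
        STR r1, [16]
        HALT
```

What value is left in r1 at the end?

after MOV r1, #29: r1=29
after MOV r3, #32: r3=32
after MOV r2, #3: r2=3
after LDR r2, [8]: r2=M[8]=23
after AND r3, r2, #127: r3=23&127=23
after ADD r1, r1, r2: r1=29+23=52
STR r1, [16] → M[16]=52
halt.

52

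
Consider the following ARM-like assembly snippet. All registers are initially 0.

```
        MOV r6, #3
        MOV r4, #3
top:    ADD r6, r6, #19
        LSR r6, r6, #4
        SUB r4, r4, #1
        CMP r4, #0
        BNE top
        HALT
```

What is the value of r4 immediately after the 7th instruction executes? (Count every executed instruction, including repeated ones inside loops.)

2

r6=3
r4=3
r6=3+19=22
r6=22>>4=1
r4=3-1=2
CMP r4, #0  (cmp 2,0)
BNE top: taken
After step 7: r4 = 2.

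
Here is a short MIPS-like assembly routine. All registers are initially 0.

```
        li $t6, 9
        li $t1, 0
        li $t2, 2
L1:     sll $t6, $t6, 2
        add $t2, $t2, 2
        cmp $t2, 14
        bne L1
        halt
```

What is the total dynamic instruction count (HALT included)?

li $t6, 9 → $t6=9
li $t1, 0 → $t1=0
li $t2, 2 → $t2=2
sll $t6, $t6, 2 → $t6=9<<2=36
add $t2, $t2, 2 → $t2=2+2=4
cmp $t2, 14  (cmp 4,14)
bne L1: taken
sll $t6, $t6, 2 → $t6=36<<2=144
add $t2, $t2, 2 → $t2=4+2=6
cmp $t2, 14  (cmp 6,14)
bne L1: taken
sll $t6, $t6, 2 → $t6=144<<2=576
add $t2, $t2, 2 → $t2=6+2=8
cmp $t2, 14  (cmp 8,14)
bne L1: taken
sll $t6, $t6, 2 → $t6=576<<2=2304
add $t2, $t2, 2 → $t2=8+2=10
cmp $t2, 14  (cmp 10,14)
bne L1: taken
sll $t6, $t6, 2 → $t6=2304<<2=9216
add $t2, $t2, 2 → $t2=10+2=12
cmp $t2, 14  (cmp 12,14)
bne L1: taken
sll $t6, $t6, 2 → $t6=9216<<2=36864
add $t2, $t2, 2 → $t2=12+2=14
cmp $t2, 14  (cmp 14,14)
bne L1: not taken
halt.
Total executed instructions: 28.

28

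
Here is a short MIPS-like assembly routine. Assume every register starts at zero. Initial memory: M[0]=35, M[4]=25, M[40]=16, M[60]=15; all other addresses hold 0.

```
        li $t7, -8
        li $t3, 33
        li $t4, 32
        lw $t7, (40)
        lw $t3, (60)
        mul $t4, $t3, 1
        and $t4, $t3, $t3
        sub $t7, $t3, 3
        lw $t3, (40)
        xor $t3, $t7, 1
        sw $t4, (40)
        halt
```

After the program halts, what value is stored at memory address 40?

li $t7, -8 → $t7=-8
li $t3, 33 → $t3=33
li $t4, 32 → $t4=32
lw $t7, (40) → $t7=M[40]=16
lw $t3, (60) → $t3=M[60]=15
mul $t4, $t3, 1 → $t4=15*1=15
and $t4, $t3, $t3 → $t4=15&15=15
sub $t7, $t3, 3 → $t7=15-3=12
lw $t3, (40) → $t3=M[40]=16
xor $t3, $t7, 1 → $t3=12^1=13
sw $t4, (40) → M[40]=15
halt.

15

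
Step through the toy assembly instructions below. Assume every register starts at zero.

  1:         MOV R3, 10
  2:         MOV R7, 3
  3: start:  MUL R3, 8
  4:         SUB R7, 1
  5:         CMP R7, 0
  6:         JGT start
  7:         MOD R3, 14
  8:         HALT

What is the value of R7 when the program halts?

R3=10
R7=3
R3=10*8=80
R7=3-1=2
CMP R7, 0  (cmp 2,0)
JGT start: taken
R3=80*8=640
R7=2-1=1
CMP R7, 0  (cmp 1,0)
JGT start: taken
R3=640*8=5120
R7=1-1=0
CMP R7, 0  (cmp 0,0)
JGT start: not taken
R3=5120%14=10
halt.

0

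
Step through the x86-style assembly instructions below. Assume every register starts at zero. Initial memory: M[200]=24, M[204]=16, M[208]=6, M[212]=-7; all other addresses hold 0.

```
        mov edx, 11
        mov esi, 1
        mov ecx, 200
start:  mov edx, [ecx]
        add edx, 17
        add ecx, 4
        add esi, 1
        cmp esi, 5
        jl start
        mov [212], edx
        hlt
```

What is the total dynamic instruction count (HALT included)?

29

after mov edx, 11: edx=11
after mov esi, 1: esi=1
after mov ecx, 200: ecx=200
after mov edx, [ecx]: edx=M[200]=24
after add edx, 17: edx=24+17=41
after add ecx, 4: ecx=200+4=204
after add esi, 1: esi=1+1=2
cmp esi, 5  (cmp 2,5)
jl start: taken
after mov edx, [ecx]: edx=M[204]=16
after add edx, 17: edx=16+17=33
after add ecx, 4: ecx=204+4=208
after add esi, 1: esi=2+1=3
cmp esi, 5  (cmp 3,5)
jl start: taken
after mov edx, [ecx]: edx=M[208]=6
after add edx, 17: edx=6+17=23
after add ecx, 4: ecx=208+4=212
after add esi, 1: esi=3+1=4
cmp esi, 5  (cmp 4,5)
jl start: taken
after mov edx, [ecx]: edx=M[212]=-7
after add edx, 17: edx=(-7)+17=10
after add ecx, 4: ecx=212+4=216
after add esi, 1: esi=4+1=5
cmp esi, 5  (cmp 5,5)
jl start: not taken
mov [212], edx → M[212]=10
halt.
Total executed instructions: 29.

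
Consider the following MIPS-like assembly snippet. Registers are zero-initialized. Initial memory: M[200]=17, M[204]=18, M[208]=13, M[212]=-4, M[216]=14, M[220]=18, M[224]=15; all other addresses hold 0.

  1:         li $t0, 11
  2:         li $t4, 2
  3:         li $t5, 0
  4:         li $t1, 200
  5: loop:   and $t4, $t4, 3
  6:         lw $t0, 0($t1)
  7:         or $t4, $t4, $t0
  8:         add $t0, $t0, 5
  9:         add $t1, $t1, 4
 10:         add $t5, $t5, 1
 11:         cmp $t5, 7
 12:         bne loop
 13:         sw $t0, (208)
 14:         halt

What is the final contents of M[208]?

20

$t0=11
$t4=2
$t5=0
$t1=200
$t4=2&3=2
$t0=M[200]=17
$t4=2|17=19
$t0=17+5=22
$t1=200+4=204
$t5=0+1=1
cmp $t5, 7  (cmp 1,7)
bne loop: taken
$t4=19&3=3
$t0=M[204]=18
$t4=3|18=19
$t0=18+5=23
$t1=204+4=208
$t5=1+1=2
cmp $t5, 7  (cmp 2,7)
bne loop: taken
$t4=19&3=3
$t0=M[208]=13
$t4=3|13=15
$t0=13+5=18
$t1=208+4=212
$t5=2+1=3
cmp $t5, 7  (cmp 3,7)
bne loop: taken
$t4=15&3=3
$t0=M[212]=-4
$t4=3|(-4)=-1
$t0=(-4)+5=1
$t1=212+4=216
$t5=3+1=4
cmp $t5, 7  (cmp 4,7)
bne loop: taken
$t4=(-1)&3=3
$t0=M[216]=14
$t4=3|14=15
$t0=14+5=19
$t1=216+4=220
$t5=4+1=5
cmp $t5, 7  (cmp 5,7)
bne loop: taken
$t4=15&3=3
$t0=M[220]=18
$t4=3|18=19
$t0=18+5=23
$t1=220+4=224
$t5=5+1=6
cmp $t5, 7  (cmp 6,7)
bne loop: taken
$t4=19&3=3
$t0=M[224]=15
$t4=3|15=15
$t0=15+5=20
$t1=224+4=228
$t5=6+1=7
cmp $t5, 7  (cmp 7,7)
bne loop: not taken
sw $t0, (208) → M[208]=20
halt.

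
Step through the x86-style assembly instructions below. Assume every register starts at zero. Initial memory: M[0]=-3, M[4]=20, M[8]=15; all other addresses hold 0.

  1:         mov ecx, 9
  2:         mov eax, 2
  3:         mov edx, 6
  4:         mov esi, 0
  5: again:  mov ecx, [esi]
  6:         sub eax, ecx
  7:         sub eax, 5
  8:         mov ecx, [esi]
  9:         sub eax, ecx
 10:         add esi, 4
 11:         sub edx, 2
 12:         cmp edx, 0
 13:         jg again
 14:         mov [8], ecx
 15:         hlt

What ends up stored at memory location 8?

ecx=9
eax=2
edx=6
esi=0
ecx=M[0]=-3
eax=2-(-3)=5
eax=5-5=0
ecx=M[0]=-3
eax=0-(-3)=3
esi=0+4=4
edx=6-2=4
cmp edx, 0  (cmp 4,0)
jg again: taken
ecx=M[4]=20
eax=3-20=-17
eax=(-17)-5=-22
ecx=M[4]=20
eax=(-22)-20=-42
esi=4+4=8
edx=4-2=2
cmp edx, 0  (cmp 2,0)
jg again: taken
ecx=M[8]=15
eax=(-42)-15=-57
eax=(-57)-5=-62
ecx=M[8]=15
eax=(-62)-15=-77
esi=8+4=12
edx=2-2=0
cmp edx, 0  (cmp 0,0)
jg again: not taken
mov [8], ecx → M[8]=15
halt.

15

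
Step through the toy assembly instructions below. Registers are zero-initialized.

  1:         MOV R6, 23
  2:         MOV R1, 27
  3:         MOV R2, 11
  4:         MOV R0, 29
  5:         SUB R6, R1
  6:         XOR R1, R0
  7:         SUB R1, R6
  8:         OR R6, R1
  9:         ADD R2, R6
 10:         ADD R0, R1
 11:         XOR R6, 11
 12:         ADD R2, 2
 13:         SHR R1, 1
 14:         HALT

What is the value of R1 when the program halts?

5

R6=23
R1=27
R2=11
R0=29
R6=23-27=-4
R1=27^29=6
R1=6-(-4)=10
R6=(-4)|10=-2
R2=11+(-2)=9
R0=29+10=39
R6=(-2)^11=-11
R2=9+2=11
R1=10>>1=5
halt.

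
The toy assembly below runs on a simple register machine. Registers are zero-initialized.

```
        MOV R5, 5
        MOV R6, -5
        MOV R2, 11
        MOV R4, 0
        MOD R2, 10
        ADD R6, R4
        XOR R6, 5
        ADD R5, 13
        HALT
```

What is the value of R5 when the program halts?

18

R5=5
R6=-5
R2=11
R4=0
R2=11%10=1
R6=(-5)+0=-5
R6=(-5)^5=-2
R5=5+13=18
halt.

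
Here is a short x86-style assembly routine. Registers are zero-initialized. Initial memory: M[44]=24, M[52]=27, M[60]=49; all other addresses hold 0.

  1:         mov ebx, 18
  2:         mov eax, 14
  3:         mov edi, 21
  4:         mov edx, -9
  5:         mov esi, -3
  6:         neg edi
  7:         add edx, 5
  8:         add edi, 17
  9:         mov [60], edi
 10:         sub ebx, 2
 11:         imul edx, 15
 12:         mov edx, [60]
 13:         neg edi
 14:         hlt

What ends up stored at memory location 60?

mov ebx, 18 → ebx=18
mov eax, 14 → eax=14
mov edi, 21 → edi=21
mov edx, -9 → edx=-9
mov esi, -3 → esi=-3
neg edi → edi=-(21)=-21
add edx, 5 → edx=(-9)+5=-4
add edi, 17 → edi=(-21)+17=-4
mov [60], edi → M[60]=-4
sub ebx, 2 → ebx=18-2=16
imul edx, 15 → edx=(-4)*15=-60
mov edx, [60] → edx=M[60]=-4
neg edi → edi=-(-4)=4
halt.

-4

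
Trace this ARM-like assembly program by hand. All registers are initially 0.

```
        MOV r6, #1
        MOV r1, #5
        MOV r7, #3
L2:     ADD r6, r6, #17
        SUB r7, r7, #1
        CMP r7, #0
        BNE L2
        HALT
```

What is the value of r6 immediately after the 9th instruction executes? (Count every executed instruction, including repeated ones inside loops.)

after MOV r6, #1: r6=1
after MOV r1, #5: r1=5
after MOV r7, #3: r7=3
after ADD r6, r6, #17: r6=1+17=18
after SUB r7, r7, #1: r7=3-1=2
CMP r7, #0  (cmp 2,0)
BNE L2: taken
after ADD r6, r6, #17: r6=18+17=35
after SUB r7, r7, #1: r7=2-1=1
After step 9: r6 = 35.

35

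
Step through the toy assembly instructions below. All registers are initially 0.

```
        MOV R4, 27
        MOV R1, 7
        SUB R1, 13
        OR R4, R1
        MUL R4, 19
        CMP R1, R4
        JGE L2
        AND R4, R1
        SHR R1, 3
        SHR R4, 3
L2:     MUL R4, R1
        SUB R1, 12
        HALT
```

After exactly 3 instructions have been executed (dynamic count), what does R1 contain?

-6

MOV R4, 27 → R4=27
MOV R1, 7 → R1=7
SUB R1, 13 → R1=7-13=-6
After step 3: R1 = -6.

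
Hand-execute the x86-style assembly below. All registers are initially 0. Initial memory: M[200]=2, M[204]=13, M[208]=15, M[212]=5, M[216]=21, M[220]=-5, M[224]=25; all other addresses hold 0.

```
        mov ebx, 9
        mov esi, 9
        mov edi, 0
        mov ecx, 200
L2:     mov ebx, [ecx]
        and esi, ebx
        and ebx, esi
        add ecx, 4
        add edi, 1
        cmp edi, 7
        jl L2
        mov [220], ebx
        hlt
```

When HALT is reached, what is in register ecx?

after mov ebx, 9: ebx=9
after mov esi, 9: esi=9
after mov edi, 0: edi=0
after mov ecx, 200: ecx=200
after mov ebx, [ecx]: ebx=M[200]=2
after and esi, ebx: esi=9&2=0
after and ebx, esi: ebx=2&0=0
after add ecx, 4: ecx=200+4=204
after add edi, 1: edi=0+1=1
cmp edi, 7  (cmp 1,7)
jl L2: taken
after mov ebx, [ecx]: ebx=M[204]=13
after and esi, ebx: esi=0&13=0
after and ebx, esi: ebx=13&0=0
after add ecx, 4: ecx=204+4=208
after add edi, 1: edi=1+1=2
cmp edi, 7  (cmp 2,7)
jl L2: taken
after mov ebx, [ecx]: ebx=M[208]=15
after and esi, ebx: esi=0&15=0
after and ebx, esi: ebx=15&0=0
after add ecx, 4: ecx=208+4=212
after add edi, 1: edi=2+1=3
cmp edi, 7  (cmp 3,7)
jl L2: taken
after mov ebx, [ecx]: ebx=M[212]=5
after and esi, ebx: esi=0&5=0
after and ebx, esi: ebx=5&0=0
after add ecx, 4: ecx=212+4=216
after add edi, 1: edi=3+1=4
cmp edi, 7  (cmp 4,7)
jl L2: taken
after mov ebx, [ecx]: ebx=M[216]=21
after and esi, ebx: esi=0&21=0
after and ebx, esi: ebx=21&0=0
after add ecx, 4: ecx=216+4=220
after add edi, 1: edi=4+1=5
cmp edi, 7  (cmp 5,7)
jl L2: taken
after mov ebx, [ecx]: ebx=M[220]=-5
after and esi, ebx: esi=0&(-5)=0
after and ebx, esi: ebx=(-5)&0=0
after add ecx, 4: ecx=220+4=224
after add edi, 1: edi=5+1=6
cmp edi, 7  (cmp 6,7)
jl L2: taken
after mov ebx, [ecx]: ebx=M[224]=25
after and esi, ebx: esi=0&25=0
after and ebx, esi: ebx=25&0=0
after add ecx, 4: ecx=224+4=228
after add edi, 1: edi=6+1=7
cmp edi, 7  (cmp 7,7)
jl L2: not taken
mov [220], ebx → M[220]=0
halt.

228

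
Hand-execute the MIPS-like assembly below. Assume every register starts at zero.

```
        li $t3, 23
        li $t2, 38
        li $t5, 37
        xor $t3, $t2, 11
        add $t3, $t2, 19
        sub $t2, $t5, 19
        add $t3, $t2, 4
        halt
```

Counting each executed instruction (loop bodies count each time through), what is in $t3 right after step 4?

after li $t3, 23: $t3=23
after li $t2, 38: $t2=38
after li $t5, 37: $t5=37
after xor $t3, $t2, 11: $t3=38^11=45
After step 4: $t3 = 45.

45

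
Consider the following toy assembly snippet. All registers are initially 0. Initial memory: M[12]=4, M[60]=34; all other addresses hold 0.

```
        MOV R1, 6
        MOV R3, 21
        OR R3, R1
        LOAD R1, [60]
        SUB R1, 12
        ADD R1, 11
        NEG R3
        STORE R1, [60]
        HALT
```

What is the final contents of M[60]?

R1=6
R3=21
R3=21|6=23
R1=M[60]=34
R1=34-12=22
R1=22+11=33
R3=-(23)=-23
STORE R1, [60] → M[60]=33
halt.

33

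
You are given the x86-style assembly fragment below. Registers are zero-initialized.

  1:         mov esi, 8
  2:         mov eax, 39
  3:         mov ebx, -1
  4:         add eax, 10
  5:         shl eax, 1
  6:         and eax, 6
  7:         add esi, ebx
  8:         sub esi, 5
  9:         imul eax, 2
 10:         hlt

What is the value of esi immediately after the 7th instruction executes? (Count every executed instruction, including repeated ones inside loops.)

7

esi=8
eax=39
ebx=-1
eax=39+10=49
eax=49<<1=98
eax=98&6=2
esi=8+(-1)=7
After step 7: esi = 7.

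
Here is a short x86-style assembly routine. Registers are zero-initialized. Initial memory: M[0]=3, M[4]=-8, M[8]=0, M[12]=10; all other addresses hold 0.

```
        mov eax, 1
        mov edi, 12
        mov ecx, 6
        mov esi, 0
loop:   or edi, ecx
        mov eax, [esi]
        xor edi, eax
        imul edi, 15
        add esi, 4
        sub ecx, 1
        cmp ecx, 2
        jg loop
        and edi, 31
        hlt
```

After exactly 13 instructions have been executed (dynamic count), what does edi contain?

199

after mov eax, 1: eax=1
after mov edi, 12: edi=12
after mov ecx, 6: ecx=6
after mov esi, 0: esi=0
after or edi, ecx: edi=12|6=14
after mov eax, [esi]: eax=M[0]=3
after xor edi, eax: edi=14^3=13
after imul edi, 15: edi=13*15=195
after add esi, 4: esi=0+4=4
after sub ecx, 1: ecx=6-1=5
cmp ecx, 2  (cmp 5,2)
jg loop: taken
after or edi, ecx: edi=195|5=199
After step 13: edi = 199.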